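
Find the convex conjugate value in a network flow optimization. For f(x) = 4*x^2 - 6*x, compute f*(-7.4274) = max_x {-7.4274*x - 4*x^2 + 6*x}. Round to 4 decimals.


f*(y) = sup_x {y*x - a*x^2 - b*x} = sup_x {(y-b)*x - a*x^2}
FOC: (y - b) - 2a*x = 0 => x* = (y - b)/(2a)
x* = (-7.4274 + 6)/(2*4) = -0.1784
f*(-7.4274) = (y-b)^2/(4a) = (-7.4274 + 6)^2/(4*4)
= 2.0375/16 = 0.1273


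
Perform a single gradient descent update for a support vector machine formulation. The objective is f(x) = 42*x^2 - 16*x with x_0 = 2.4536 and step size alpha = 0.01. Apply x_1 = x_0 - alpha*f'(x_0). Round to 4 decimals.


We compute the gradient at x_0 and apply the update.
f'(x) = 84*x - 16
f'(2.4536) = 84*2.4536 - 16 = 190.1024
x_1 = 2.4536 - 0.01*190.1024 = 0.5526


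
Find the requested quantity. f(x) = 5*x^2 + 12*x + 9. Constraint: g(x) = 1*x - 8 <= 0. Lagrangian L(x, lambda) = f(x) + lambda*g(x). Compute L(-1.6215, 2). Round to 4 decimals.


Step 1: Evaluate f(x).
f(-1.6215) = 5*(-1.6215)^2 + 12*(-1.6215) + 9 = 2.6883
Step 2: Evaluate g(x).
g(-1.6215) = 1*-1.6215 - 8 = -9.6215
Step 3: Compute Lagrangian.
L = 2.6883 + 2*-9.6215 = -16.5547


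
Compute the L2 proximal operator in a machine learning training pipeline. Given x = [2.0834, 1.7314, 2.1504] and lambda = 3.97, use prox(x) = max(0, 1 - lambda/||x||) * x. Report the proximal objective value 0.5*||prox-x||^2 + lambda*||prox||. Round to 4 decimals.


Step 1: Compute ||x||.
||x|| = 3.4587
Step 2: Compute scaling factor.
scale = max(0, 1 - 3.97/3.4587) = 0.0
Step 3: prox(x) = [0.0, 0.0, 0.0]
||prox(x)|| = 0.0
Step 4: Proximal objective.
0.5*||prox-x||^2 = 5.9813
lambda*||prox|| = 0.0
Total = 5.9813


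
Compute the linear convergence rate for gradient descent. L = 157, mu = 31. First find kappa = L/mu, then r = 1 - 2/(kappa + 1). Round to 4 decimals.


Step 1: Compute the condition number.
kappa = L/mu = 157/31 = 5.0645
Step 2: Compute the convergence rate.
r = 1 - 2/(kappa + 1) = 1 - 2*mu/(L + mu) = (L - mu)/(L + mu) = 126/188 = 0.6702


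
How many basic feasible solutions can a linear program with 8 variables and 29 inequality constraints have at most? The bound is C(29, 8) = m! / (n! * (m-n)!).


Each vertex corresponds to some choice of n active constraints out of m, so the number of vertices is at most C(m, n) = m! / (n!(m-n)!).
m = 29, n = 8
Numerator: 29 * 28 * 27 * 26 * 25 * 24 * 23 * 22
Denominator: 8! = 40320
C(29, 8) = 4292145


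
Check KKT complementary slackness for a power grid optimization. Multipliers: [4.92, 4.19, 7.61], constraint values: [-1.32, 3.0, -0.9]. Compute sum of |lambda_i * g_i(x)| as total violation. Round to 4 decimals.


KKT complementary slackness check:
lambda_1 * g_1 = 4.92 * -1.32 = -6.4944
lambda_2 * g_2 = 4.19 * 3.0 = 12.57
lambda_3 * g_3 = 7.61 * -0.9 = -6.849
Total violation = 6.4944 + 12.57 + 6.849 = 25.9134


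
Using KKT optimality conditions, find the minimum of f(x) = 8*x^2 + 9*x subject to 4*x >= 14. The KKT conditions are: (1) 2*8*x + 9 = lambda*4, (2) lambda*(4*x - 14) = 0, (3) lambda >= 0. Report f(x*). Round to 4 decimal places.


Step 1: Try lambda = 0 (constraint inactive).
x_unc = -9/(2*8) = -0.5625
Check: 4*-0.5625 = -2.25 < 14 -- violated!
Step 2: Constraint must be active: 4*x = 14
x* = 14/4 = 3.5
lambda = (2*8*3.5 + 9)/4 = 16.25
Step 3: Compute optimal value.
f(x*) = 8*3.5^2 + 9*3.5 = 129.5


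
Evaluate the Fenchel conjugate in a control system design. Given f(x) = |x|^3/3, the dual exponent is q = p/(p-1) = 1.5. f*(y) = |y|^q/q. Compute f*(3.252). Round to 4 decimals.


The conjugate exponent q satisfies 1/p + 1/q = 1.
p = 3, so q = 3/(3 - 1) = 1.5
|y|^q = 3.252^1.5 = 5.8644
f*(3.252) = 5.8644 / 1.5 = 3.9096


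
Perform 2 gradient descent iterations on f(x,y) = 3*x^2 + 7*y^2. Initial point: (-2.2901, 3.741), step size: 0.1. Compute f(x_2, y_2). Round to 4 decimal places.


Gradient descent on f(x,y) = 3*x^2 + 7*y^2.
Starting point: (-2.2901, 3.741), alpha = 0.1
Step 1: grad_x = 2*3*-2.2901 = -13.7406, grad_y = 2*7*3.741 = 52.374
  x_1 = -2.2901 - 0.1*-13.7406 = -0.916
  y_1 = 3.741 - 0.1*52.374 = -1.4964
Step 2: grad_x = 2*3*-0.916 = -5.4962, grad_y = 2*7*-1.4964 = -20.9496
  x_2 = -0.916 - 0.1*-5.4962 = -0.3664
  y_2 = -1.4964 - 0.1*-20.9496 = 0.5986
f(-0.3664, 0.5986) = 3*(-0.3664)^2 + 7*0.5986^2 = 2.9107


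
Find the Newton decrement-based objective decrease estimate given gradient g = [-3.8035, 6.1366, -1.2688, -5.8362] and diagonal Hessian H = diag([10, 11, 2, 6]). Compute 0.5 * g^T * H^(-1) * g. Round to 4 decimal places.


Step 1: H is diagonal, so H^(-1) * g = [-0.3804, 0.5579, -0.6344, -0.9727].
Step 2: g^T H^(-1) g = sum_i g_i^2 / H_ii
  = (-3.8035)^2/10 + (6.1366)^2/11 + (-1.2688)^2/2 + (-5.8362)^2/6
  = 1.4467 + 3.4234 + 0.8049 + 5.6769 = 11.3519
Step 3: Objective decrease = 0.5 * g^T H^(-1) g = 5.676


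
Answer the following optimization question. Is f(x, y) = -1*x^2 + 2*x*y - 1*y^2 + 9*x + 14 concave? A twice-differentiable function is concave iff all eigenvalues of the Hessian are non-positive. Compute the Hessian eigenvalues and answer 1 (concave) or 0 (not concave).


The Hessian of f(x,y) = -1*x^2 + 2*x*y - 1*y^2 + 9*x + 14 is:
H = [[-2, 2], [2, -2]]
Trace = -2 - 2 = -4
Determinant = -2*-2 - (2)^2 = 0
Discriminant = (-4)^2 - 4*0 = 16.0
Eigenvalues: lambda_1 = -4.0, lambda_2 = 0.0
The function is concave.

1


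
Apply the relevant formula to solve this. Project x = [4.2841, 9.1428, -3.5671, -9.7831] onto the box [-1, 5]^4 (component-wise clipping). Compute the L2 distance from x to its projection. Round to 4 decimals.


Project each component onto [-1, 5].
clip(4.2841) = 4.2841, clip(9.1428) = 5.0, clip(-3.5671) = -1.0, clip(-9.7831) = -1.0
Projection = [4.2841, 5.0, -1.0, -1.0]
Squared diffs: [0.0, 17.1628, 6.59, 77.1428]
Distance = sqrt(100.8956) = 10.0447


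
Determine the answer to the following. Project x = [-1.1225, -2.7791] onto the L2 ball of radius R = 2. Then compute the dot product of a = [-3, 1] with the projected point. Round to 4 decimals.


Step 1: Compute ||x|| (intermediates to 6 decimals).
||x|| = sqrt((-1.1225)^2 + (-2.7791)^2) = 2.997233
Step 2: Project.
Since ||x|| > R, scale = R/||x|| = 2/2.997233 = 0.667282, proj(x) = scale * x
proj(x) = [-0.749024, -1.854443]
Step 3: Dot product.
a^T * proj(x) = -3*(-0.749024) + 1*(-1.854443) = 0.3926


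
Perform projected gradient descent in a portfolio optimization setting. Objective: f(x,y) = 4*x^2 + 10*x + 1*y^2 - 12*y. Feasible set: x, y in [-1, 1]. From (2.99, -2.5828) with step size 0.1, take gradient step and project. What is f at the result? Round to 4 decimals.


Step 1: Compute gradient at (2.99, -2.5828).
grad_x = 2*4*2.99 + 10 = 33.92
grad_y = 2*1*-2.5828 - 12 = -17.1656
Step 2: Gradient step.
x_raw = 2.99 - 0.1*33.92 = -0.402
y_raw = -2.5828 - 0.1*-17.1656 = -0.8662
Step 3: Project onto [-1, 1].
x_proj = clip(-0.402) = -0.402
y_proj = clip(-0.8662) = -0.8662
Step 4: Evaluate f.
f(-0.402, -0.8662) = 7.7717


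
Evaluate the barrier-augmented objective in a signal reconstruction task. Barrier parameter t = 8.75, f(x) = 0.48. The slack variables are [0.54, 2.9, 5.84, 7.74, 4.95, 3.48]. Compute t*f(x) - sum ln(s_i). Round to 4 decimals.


Step 1: Compute log-barrier.
ln values: [-0.6162, 1.0647, 1.7647, 2.0464, 1.5994, 1.247]
phi = -(-0.6162 + 1.0647 + 1.7647 + 2.0464 + 1.5994 + 1.247) = -7.1061
Step 2: Compute augmented objective.
t*f(x) = 8.75*0.48 = 4.2
Total = 4.2 - 7.1061 = -2.9061


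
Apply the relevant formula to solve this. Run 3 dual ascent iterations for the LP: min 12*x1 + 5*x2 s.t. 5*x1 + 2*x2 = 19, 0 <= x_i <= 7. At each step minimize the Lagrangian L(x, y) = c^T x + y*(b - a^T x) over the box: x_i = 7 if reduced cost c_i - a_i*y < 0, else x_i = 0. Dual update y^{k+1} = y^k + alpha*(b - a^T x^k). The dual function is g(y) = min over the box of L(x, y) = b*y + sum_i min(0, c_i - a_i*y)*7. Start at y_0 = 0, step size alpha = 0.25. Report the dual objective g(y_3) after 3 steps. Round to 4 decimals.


Dual ascent for LP: min 12*x1 + 5*x2, 5*x1 + 2*x2 = 19, 0 <= x_i <= 7
Step 1: y^k = 0.0, reduced costs: (12.0, 5.0)
  x^k = (0.0, 0.0), subgradient = b - a^T x = 19.0
  y^{k+1} = 0.0 + 0.25*19.0 = 4.75
Step 2: y^k = 4.75, reduced costs: (-11.75, -4.5)
  x^k = (7.0, 7.0), subgradient = b - a^T x = -30.0
  y^{k+1} = 4.75 + 0.25*-30.0 = -2.75
Step 3: y^k = -2.75, reduced costs: (25.75, 10.5)
  x^k = (0.0, 0.0), subgradient = b - a^T x = 19.0
  y^{k+1} = -2.75 + 0.25*19.0 = 2.0
Dual objective at y_3 = 2.0: reduced costs (2.0, 1.0), box minimizer x = (0.0, 0.0)
g(y_3) = b*y + (c1 - a1*y)*x1 + (c2 - a2*y)*x2 = 19*2.0 + 2.0*0.0 + 1.0*0.0 = 38.0 + 0.0 + 0.0 = 38.0


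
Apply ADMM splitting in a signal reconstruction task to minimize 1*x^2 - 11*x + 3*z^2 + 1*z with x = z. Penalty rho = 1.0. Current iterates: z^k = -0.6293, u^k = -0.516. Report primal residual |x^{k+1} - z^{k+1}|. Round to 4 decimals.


ADMM iteration with rho = 1.0, z^k = -0.6293, u^k = -0.516
Step 1: x-update.
Minimize 1*x^2 - 11*x + (1.0/2)*(x + 0.6293 - 0.516)^2
FOC: (2*1 + 1.0)*x = 11 + 1.0*(-0.6293 + 0.516)
x^{k+1} = 3.6289
Step 2: z-update.
Minimize 3*z^2 + 1*z + (1.0/2)*(3.6289 - z - 0.516)^2
FOC: (2*3 + 1.0)*z = -1 + 1.0*(3.6289 - 0.516)
z^{k+1} = 0.3018
Step 3: u-update.
u^{k+1} = -0.516 + 3.6289 - 0.3018 = 2.8111
Step 4: Primal residual = |3.6289 - 0.3018| = 3.3271


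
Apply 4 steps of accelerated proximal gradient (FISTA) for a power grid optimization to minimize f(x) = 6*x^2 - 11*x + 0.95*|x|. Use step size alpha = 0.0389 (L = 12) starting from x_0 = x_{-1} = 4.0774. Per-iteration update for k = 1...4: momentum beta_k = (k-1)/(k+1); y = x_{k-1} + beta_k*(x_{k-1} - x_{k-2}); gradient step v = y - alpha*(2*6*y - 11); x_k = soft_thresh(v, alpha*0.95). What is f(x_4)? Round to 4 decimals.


FISTA on f(x) = 6*x^2 - 11*x + 0.95*|x|
L = 12, alpha = 0.0389
Iteration 1: beta = 0.0, y = 4.0774 + 0.0*(4.0774 - 4.0774) = 4.0774
  grad(y) = 37.9288, v = y - alpha*grad = 2.602
  prox(v) = soft_thresh(2.602, 0.037) = 2.565
Iteration 2: beta = 0.3333, y = 2.565 + 0.3333*(2.565 - 4.0774) = 2.0609
  grad(y) = 13.7306, v = y - alpha*grad = 1.5268
  prox(v) = soft_thresh(1.5268, 0.037) = 1.4898
Iteration 3: beta = 0.5, y = 1.4898 + 0.5*(1.4898 - 2.565) = 0.9522
  grad(y) = 0.4265, v = y - alpha*grad = 0.9356
  prox(v) = soft_thresh(0.9356, 0.037) = 0.8987
Iteration 4: beta = 0.6, y = 0.8987 + 0.6*(0.8987 - 1.4898) = 0.544
  grad(y) = -4.4723, v = y - alpha*grad = 0.7179
  prox(v) = soft_thresh(0.7179, 0.037) = 0.681
f(x_4) = 6*0.681^2 - 11*0.681 + 0.95*|0.681| = -4.0615


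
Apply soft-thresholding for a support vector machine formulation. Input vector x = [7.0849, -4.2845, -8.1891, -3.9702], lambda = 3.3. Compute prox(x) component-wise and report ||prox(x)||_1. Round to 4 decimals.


Soft-thresholding with lambda = 3.3:
prox(7.0849) = sign(7.0849)*max(|7.0849| - 3.3, 0) = 3.7849
prox(-4.2845) = sign(-4.2845)*max(|-4.2845| - 3.3, 0) = -0.9845
prox(-8.1891) = sign(-8.1891)*max(|-8.1891| - 3.3, 0) = -4.8891
prox(-3.9702) = sign(-3.9702)*max(|-3.9702| - 3.3, 0) = -0.6702
prox(x) = [3.7849, -0.9845, -4.8891, -0.6702]
||prox(x)||_1 = 3.7849 + 0.9845 + 4.8891 + 0.6702 = 10.3287


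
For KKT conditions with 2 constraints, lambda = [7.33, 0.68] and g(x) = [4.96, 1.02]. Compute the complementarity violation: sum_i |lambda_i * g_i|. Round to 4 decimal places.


KKT complementary slackness check:
lambda_1 * g_1 = 7.33 * 4.96 = 36.3568
lambda_2 * g_2 = 0.68 * 1.02 = 0.6936
Total violation = 36.3568 + 0.6936 = 37.0504


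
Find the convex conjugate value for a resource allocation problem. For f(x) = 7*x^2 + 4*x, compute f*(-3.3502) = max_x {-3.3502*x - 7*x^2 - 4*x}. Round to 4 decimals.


f*(y) = sup_x {y*x - a*x^2 - b*x} = sup_x {(y-b)*x - a*x^2}
FOC: (y - b) - 2a*x = 0 => x* = (y - b)/(2a)
x* = (-3.3502 - 4)/(2*7) = -0.525
f*(-3.3502) = (y-b)^2/(4a) = (-3.3502 - 4)^2/(4*7)
= 54.0254/28 = 1.9295


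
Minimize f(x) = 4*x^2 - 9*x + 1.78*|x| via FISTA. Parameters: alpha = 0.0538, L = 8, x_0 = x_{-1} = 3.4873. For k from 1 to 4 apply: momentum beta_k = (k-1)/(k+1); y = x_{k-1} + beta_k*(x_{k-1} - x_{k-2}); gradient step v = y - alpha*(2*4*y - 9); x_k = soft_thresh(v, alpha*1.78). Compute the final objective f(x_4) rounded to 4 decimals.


FISTA on f(x) = 4*x^2 - 9*x + 1.78*|x|
L = 8, alpha = 0.0538
Iteration 1: beta = 0.0, y = 3.4873 + 0.0*(3.4873 - 3.4873) = 3.4873
  grad(y) = 18.8984, v = y - alpha*grad = 2.4706
  prox(v) = soft_thresh(2.4706, 0.0958) = 2.3748
Iteration 2: beta = 0.3333, y = 2.3748 + 0.3333*(2.3748 - 3.4873) = 2.004
  grad(y) = 7.0318, v = y - alpha*grad = 1.6257
  prox(v) = soft_thresh(1.6257, 0.0958) = 1.5299
Iteration 3: beta = 0.5, y = 1.5299 + 0.5*(1.5299 - 2.3748) = 1.1074
  grad(y) = -0.1404, v = y - alpha*grad = 1.115
  prox(v) = soft_thresh(1.115, 0.0958) = 1.0192
Iteration 4: beta = 0.6, y = 1.0192 + 0.6*(1.0192 - 1.5299) = 0.7128
  grad(y) = -3.2973, v = y - alpha*grad = 0.8902
  prox(v) = soft_thresh(0.8902, 0.0958) = 0.7945
f(x_4) = 4*0.7945^2 - 9*0.7945 + 1.78*|0.7945| = -3.2113


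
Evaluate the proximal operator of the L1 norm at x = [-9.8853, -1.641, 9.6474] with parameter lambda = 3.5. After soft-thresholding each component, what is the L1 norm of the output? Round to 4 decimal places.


Soft-thresholding with lambda = 3.5:
prox(-9.8853) = sign(-9.8853)*max(|-9.8853| - 3.5, 0) = -6.3853
prox(-1.641) = sign(-1.641)*max(|-1.641| - 3.5, 0) = 0.0
prox(9.6474) = sign(9.6474)*max(|9.6474| - 3.5, 0) = 6.1474
prox(x) = [-6.3853, 0.0, 6.1474]
||prox(x)||_1 = 6.3853 + 0.0 + 6.1474 = 12.5327


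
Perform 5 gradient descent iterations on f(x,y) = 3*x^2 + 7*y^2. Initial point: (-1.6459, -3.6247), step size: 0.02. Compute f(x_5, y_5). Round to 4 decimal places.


Gradient descent on f(x,y) = 3*x^2 + 7*y^2.
Starting point: (-1.6459, -3.6247), alpha = 0.02
Step 1: grad_x = 2*3*-1.6459 = -9.8754, grad_y = 2*7*-3.6247 = -50.7458
  x_1 = -1.6459 - 0.02*-9.8754 = -1.4484
  y_1 = -3.6247 - 0.02*-50.7458 = -2.6098
Step 2: grad_x = 2*3*-1.4484 = -8.6904, grad_y = 2*7*-2.6098 = -36.537
  x_2 = -1.4484 - 0.02*-8.6904 = -1.2746
  y_2 = -2.6098 - 0.02*-36.537 = -1.879
Step 3: grad_x = 2*3*-1.2746 = -7.6475, grad_y = 2*7*-1.879 = -26.3066
  x_3 = -1.2746 - 0.02*-7.6475 = -1.1216
  y_3 = -1.879 - 0.02*-26.3066 = -1.3529
Step 4: grad_x = 2*3*-1.1216 = -6.7298, grad_y = 2*7*-1.3529 = -18.9408
  x_4 = -1.1216 - 0.02*-6.7298 = -0.987
  y_4 = -1.3529 - 0.02*-18.9408 = -0.9741
Step 5: grad_x = 2*3*-0.987 = -5.9222, grad_y = 2*7*-0.9741 = -13.6374
  x_5 = -0.987 - 0.02*-5.9222 = -0.8686
  y_5 = -0.9741 - 0.02*-13.6374 = -0.7013
f(-0.8686, -0.7013) = 3*(-0.8686)^2 + 7*(-0.7013)^2 = 5.7066


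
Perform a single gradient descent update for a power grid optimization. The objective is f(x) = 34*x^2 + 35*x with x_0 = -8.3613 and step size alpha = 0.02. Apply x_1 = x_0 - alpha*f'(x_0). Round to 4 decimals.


We compute the gradient at x_0 and apply the update.
f'(x) = 68*x + 35
f'(-8.3613) = 68*-8.3613 + 35 = -533.5684
x_1 = -8.3613 - 0.02*-533.5684 = 2.3101


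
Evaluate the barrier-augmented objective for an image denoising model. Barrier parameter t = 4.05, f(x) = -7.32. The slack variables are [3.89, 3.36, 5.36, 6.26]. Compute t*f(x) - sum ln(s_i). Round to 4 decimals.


Step 1: Compute log-barrier.
ln values: [1.3584, 1.2119, 1.679, 1.8342]
phi = -(1.3584 + 1.2119 + 1.679 + 1.8342) = -6.0835
Step 2: Compute augmented objective.
t*f(x) = 4.05*-7.32 = -29.646
Total = -29.646 - 6.0835 = -35.7295


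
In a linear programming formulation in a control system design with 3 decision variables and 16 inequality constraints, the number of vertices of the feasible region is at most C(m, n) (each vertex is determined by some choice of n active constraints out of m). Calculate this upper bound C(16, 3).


Each vertex corresponds to some choice of n active constraints out of m, so the number of vertices is at most C(m, n) = m! / (n!(m-n)!).
m = 16, n = 3
Numerator: 16 * 15 * 14
Denominator: 3! = 6
C(16, 3) = 560


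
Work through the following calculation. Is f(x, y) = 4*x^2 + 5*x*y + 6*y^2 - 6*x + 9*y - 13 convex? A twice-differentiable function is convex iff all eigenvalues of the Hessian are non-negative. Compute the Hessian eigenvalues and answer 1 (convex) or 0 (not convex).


The Hessian of f(x,y) = 4*x^2 + 5*x*y + 6*y^2 - 6*x + 9*y - 13 is:
H = [[8, 5], [5, 12]]
Trace = 8 + 12 = 20
Determinant = 8*12 - (5)^2 = 71
Discriminant = (20)^2 - 4*71 = 116.0
Eigenvalues: lambda_1 = 4.6148, lambda_2 = 15.3852
The function is convex.

1


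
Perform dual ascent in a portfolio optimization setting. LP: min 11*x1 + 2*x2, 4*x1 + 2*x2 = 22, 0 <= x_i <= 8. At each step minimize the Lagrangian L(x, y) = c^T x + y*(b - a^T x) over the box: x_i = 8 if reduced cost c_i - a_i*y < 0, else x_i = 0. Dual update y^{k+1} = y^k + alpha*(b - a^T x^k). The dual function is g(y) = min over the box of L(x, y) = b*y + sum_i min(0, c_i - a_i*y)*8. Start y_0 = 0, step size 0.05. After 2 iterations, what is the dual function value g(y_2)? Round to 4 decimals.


Dual ascent for LP: min 11*x1 + 2*x2, 4*x1 + 2*x2 = 22, 0 <= x_i <= 8
Step 1: y^k = 0.0, reduced costs: (11.0, 2.0)
  x^k = (0.0, 0.0), subgradient = b - a^T x = 22.0
  y^{k+1} = 0.0 + 0.05*22.0 = 1.1
Step 2: y^k = 1.1, reduced costs: (6.6, -0.2)
  x^k = (0.0, 8.0), subgradient = b - a^T x = 6.0
  y^{k+1} = 1.1 + 0.05*6.0 = 1.4
Dual objective at y_2 = 1.4: reduced costs (5.4, -0.8), box minimizer x = (0.0, 8.0)
g(y_2) = b*y + (c1 - a1*y)*x1 + (c2 - a2*y)*x2 = 22*1.4 + 5.4*0.0 + (-0.8)*8.0 = 30.8 + 0.0 - 6.4 = 24.4


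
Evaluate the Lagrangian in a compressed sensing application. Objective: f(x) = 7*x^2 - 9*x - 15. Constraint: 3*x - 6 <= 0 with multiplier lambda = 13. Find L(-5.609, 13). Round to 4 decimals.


Step 1: Evaluate f(x).
f(-5.609) = 7*(-5.609)^2 - 9*(-5.609) - 15 = 255.7072
Step 2: Evaluate g(x).
g(-5.609) = 3*-5.609 - 6 = -22.827
Step 3: Compute Lagrangian.
L = 255.7072 + 13*-22.827 = -41.0438


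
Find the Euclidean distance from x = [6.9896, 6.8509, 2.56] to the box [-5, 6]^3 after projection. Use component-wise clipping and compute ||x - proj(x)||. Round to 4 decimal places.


Project each component onto [-5, 6].
clip(6.9896) = 6.0, clip(6.8509) = 6.0, clip(2.56) = 2.56
Projection = [6.0, 6.0, 2.56]
Squared diffs: [0.9793, 0.724, 0.0]
Distance = sqrt(1.7033) = 1.3051


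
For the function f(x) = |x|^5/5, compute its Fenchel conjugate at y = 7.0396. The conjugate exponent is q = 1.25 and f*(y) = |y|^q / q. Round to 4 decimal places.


The conjugate exponent q satisfies 1/p + 1/q = 1.
p = 5, so q = 5/(5 - 1) = 1.25
|y|^q = 7.0396^1.25 = 11.4666
f*(7.0396) = 11.4666 / 1.25 = 9.1733


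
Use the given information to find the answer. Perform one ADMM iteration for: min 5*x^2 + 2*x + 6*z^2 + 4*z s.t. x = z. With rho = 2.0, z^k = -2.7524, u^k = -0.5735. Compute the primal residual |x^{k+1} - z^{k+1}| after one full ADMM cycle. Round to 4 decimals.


ADMM iteration with rho = 2.0, z^k = -2.7524, u^k = -0.5735
Step 1: x-update.
Minimize 5*x^2 + 2*x + (2.0/2)*(x + 2.7524 - 0.5735)^2
FOC: (2*5 + 2.0)*x = -2 + 2.0*(-2.7524 + 0.5735)
x^{k+1} = -0.5298
Step 2: z-update.
Minimize 6*z^2 + 4*z + (2.0/2)*(-0.5298 - z - 0.5735)^2
FOC: (2*6 + 2.0)*z = -4 + 2.0*(-0.5298 - 0.5735)
z^{k+1} = -0.4433
Step 3: u-update.
u^{k+1} = -0.5735 - 0.5298 + 0.4433 = -0.66
Step 4: Primal residual = |-0.5298 + 0.4433| = 0.0865


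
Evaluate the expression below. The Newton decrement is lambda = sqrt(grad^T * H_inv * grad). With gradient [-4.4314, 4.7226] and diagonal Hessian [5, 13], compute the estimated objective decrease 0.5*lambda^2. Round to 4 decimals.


Step 1: H is diagonal, so H^(-1) * g = [-0.8863, 0.3633].
Step 2: g^T H^(-1) g = sum_i g_i^2 / H_ii
  = (-4.4314)^2/5 + (4.7226)^2/13
  = 3.9275 + 1.7156 = 5.6431
Step 3: Objective decrease = 0.5 * g^T H^(-1) g = 2.8215


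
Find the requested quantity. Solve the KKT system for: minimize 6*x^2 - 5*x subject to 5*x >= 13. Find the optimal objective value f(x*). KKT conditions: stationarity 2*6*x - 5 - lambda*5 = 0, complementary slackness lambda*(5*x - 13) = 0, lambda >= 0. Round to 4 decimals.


Step 1: Try lambda = 0 (constraint inactive).
x_unc = 5/(2*6) = 0.4167
Check: 5*0.4167 = 2.0835 < 13 -- violated!
Step 2: Constraint must be active: 5*x = 13
x* = 13/5 = 2.6
lambda = (2*6*2.6 - 5)/5 = 5.24
Step 3: Compute optimal value.
f(x*) = 6*2.6^2 - 5*2.6 = 27.56


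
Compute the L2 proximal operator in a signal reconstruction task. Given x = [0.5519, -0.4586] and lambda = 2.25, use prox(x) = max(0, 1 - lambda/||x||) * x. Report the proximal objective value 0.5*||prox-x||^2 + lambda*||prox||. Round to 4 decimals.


Step 1: Compute ||x||.
||x|| = 0.7176
Step 2: Compute scaling factor.
scale = max(0, 1 - 2.25/0.7176) = 0.0
Step 3: prox(x) = [0.0, -0.0]
||prox(x)|| = 0.0
Step 4: Proximal objective.
0.5*||prox-x||^2 = 0.2575
lambda*||prox|| = 0.0
Total = 0.2575


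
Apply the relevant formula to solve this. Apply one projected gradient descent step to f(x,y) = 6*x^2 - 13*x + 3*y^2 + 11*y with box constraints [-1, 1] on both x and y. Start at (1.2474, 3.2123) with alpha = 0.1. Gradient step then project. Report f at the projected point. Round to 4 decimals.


Step 1: Compute gradient at (1.2474, 3.2123).
grad_x = 2*6*1.2474 - 13 = 1.9688
grad_y = 2*3*3.2123 + 11 = 30.2738
Step 2: Gradient step.
x_raw = 1.2474 - 0.1*1.9688 = 1.0505
y_raw = 3.2123 - 0.1*30.2738 = 0.1849
Step 3: Project onto [-1, 1].
x_proj = clip(1.0505) = 1.0
y_proj = clip(0.1849) = 0.1849
Step 4: Evaluate f.
f(1.0, 0.1849) = -4.8633


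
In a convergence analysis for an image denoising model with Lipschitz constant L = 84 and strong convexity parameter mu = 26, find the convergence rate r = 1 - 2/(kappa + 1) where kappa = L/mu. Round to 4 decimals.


Step 1: Compute the condition number.
kappa = L/mu = 84/26 = 3.2308
Step 2: Compute the convergence rate.
r = 1 - 2/(kappa + 1) = 1 - 2*mu/(L + mu) = (L - mu)/(L + mu) = 58/110 = 0.5273


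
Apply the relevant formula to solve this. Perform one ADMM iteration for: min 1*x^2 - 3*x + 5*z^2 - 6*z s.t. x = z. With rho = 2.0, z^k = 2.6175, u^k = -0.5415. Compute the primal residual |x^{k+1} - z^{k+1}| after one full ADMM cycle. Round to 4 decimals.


ADMM iteration with rho = 2.0, z^k = 2.6175, u^k = -0.5415
Step 1: x-update.
Minimize 1*x^2 - 3*x + (2.0/2)*(x - 2.6175 - 0.5415)^2
FOC: (2*1 + 2.0)*x = 3 + 2.0*(2.6175 + 0.5415)
x^{k+1} = 2.3295
Step 2: z-update.
Minimize 5*z^2 - 6*z + (2.0/2)*(2.3295 - z - 0.5415)^2
FOC: (2*5 + 2.0)*z = 6 + 2.0*(2.3295 - 0.5415)
z^{k+1} = 0.798
Step 3: u-update.
u^{k+1} = -0.5415 + 2.3295 - 0.798 = 0.99
Step 4: Primal residual = |2.3295 - 0.798| = 1.5315


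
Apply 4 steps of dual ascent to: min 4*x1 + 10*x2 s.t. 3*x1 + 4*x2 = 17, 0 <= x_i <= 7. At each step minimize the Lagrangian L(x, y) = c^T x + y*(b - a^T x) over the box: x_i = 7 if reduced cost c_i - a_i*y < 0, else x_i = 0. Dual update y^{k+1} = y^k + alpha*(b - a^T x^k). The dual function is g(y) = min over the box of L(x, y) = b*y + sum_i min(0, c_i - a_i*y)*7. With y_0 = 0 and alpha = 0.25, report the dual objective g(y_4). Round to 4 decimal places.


Dual ascent for LP: min 4*x1 + 10*x2, 3*x1 + 4*x2 = 17, 0 <= x_i <= 7
Step 1: y^k = 0.0, reduced costs: (4.0, 10.0)
  x^k = (0.0, 0.0), subgradient = b - a^T x = 17.0
  y^{k+1} = 0.0 + 0.25*17.0 = 4.25
Step 2: y^k = 4.25, reduced costs: (-8.75, -7.0)
  x^k = (7.0, 7.0), subgradient = b - a^T x = -32.0
  y^{k+1} = 4.25 + 0.25*-32.0 = -3.75
Step 3: y^k = -3.75, reduced costs: (15.25, 25.0)
  x^k = (0.0, 0.0), subgradient = b - a^T x = 17.0
  y^{k+1} = -3.75 + 0.25*17.0 = 0.5
Step 4: y^k = 0.5, reduced costs: (2.5, 8.0)
  x^k = (0.0, 0.0), subgradient = b - a^T x = 17.0
  y^{k+1} = 0.5 + 0.25*17.0 = 4.75
Dual objective at y_4 = 4.75: reduced costs (-10.25, -9.0), box minimizer x = (7.0, 7.0)
g(y_4) = b*y + (c1 - a1*y)*x1 + (c2 - a2*y)*x2 = 17*4.75 + (-10.25)*7.0 + (-9.0)*7.0 = 80.75 - 71.75 - 63.0 = -54.0


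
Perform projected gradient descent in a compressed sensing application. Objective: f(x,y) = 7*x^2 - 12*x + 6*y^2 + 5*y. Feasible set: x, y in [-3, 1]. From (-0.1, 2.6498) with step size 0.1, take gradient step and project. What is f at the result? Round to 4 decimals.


Step 1: Compute gradient at (-0.1, 2.6498).
grad_x = 2*7*-0.1 - 12 = -13.4
grad_y = 2*6*2.6498 + 5 = 36.7976
Step 2: Gradient step.
x_raw = -0.1 - 0.1*-13.4 = 1.24
y_raw = 2.6498 - 0.1*36.7976 = -1.03
Step 3: Project onto [-3, 1].
x_proj = clip(1.24) = 1.0
y_proj = clip(-1.03) = -1.03
Step 4: Evaluate f.
f(1.0, -1.03) = -3.7849


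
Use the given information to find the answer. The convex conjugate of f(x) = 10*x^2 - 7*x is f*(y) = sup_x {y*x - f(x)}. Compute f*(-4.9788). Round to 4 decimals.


f*(y) = sup_x {y*x - a*x^2 - b*x} = sup_x {(y-b)*x - a*x^2}
FOC: (y - b) - 2a*x = 0 => x* = (y - b)/(2a)
x* = (-4.9788 + 7)/(2*10) = 0.1011
f*(-4.9788) = (y-b)^2/(4a) = (-4.9788 + 7)^2/(4*10)
= 4.0852/40 = 0.1021


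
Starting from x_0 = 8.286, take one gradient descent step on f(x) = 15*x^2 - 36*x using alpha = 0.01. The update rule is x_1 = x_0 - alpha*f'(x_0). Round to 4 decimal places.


We compute the gradient at x_0 and apply the update.
f'(x) = 30*x - 36
f'(8.286) = 30*8.286 - 36 = 212.58
x_1 = 8.286 - 0.01*212.58 = 6.1602


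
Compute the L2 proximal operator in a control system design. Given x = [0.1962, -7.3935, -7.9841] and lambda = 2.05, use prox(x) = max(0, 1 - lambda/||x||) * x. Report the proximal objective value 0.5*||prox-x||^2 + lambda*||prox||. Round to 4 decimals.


Step 1: Compute ||x||.
||x|| = 10.8834
Step 2: Compute scaling factor.
scale = max(0, 1 - 2.05/10.8834) = 0.8116
Step 3: prox(x) = [0.1592, -6.0009, -6.4802]
||prox(x)|| = 8.8334
Step 4: Proximal objective.
0.5*||prox-x||^2 = 2.1013
lambda*||prox|| = 18.1085
Total = 20.2097


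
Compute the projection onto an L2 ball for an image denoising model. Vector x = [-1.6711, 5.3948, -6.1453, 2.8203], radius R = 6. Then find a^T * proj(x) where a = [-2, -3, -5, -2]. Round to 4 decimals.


Step 1: Compute ||x|| (intermediates to 6 decimals).
||x|| = sqrt((-1.6711)^2 + 5.3948^2 + (-6.1453)^2 + 2.8203^2) = 8.809952
Step 2: Project.
Since ||x|| > R, scale = R/||x|| = 6/8.809952 = 0.681048, proj(x) = scale * x
proj(x) = [-1.138099, 3.674118, -4.185244, 1.92076]
Step 3: Dot product.
a^T * proj(x) = -2*(-1.138099) - 3*3.674118 - 5*(-4.185244) - 2*1.92076 = 8.3385


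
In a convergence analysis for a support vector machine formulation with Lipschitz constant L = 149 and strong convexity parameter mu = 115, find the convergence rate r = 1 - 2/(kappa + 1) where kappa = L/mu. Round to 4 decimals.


Step 1: Compute the condition number.
kappa = L/mu = 149/115 = 1.2957
Step 2: Compute the convergence rate.
r = 1 - 2/(kappa + 1) = 1 - 2*mu/(L + mu) = (L - mu)/(L + mu) = 34/264 = 0.1288


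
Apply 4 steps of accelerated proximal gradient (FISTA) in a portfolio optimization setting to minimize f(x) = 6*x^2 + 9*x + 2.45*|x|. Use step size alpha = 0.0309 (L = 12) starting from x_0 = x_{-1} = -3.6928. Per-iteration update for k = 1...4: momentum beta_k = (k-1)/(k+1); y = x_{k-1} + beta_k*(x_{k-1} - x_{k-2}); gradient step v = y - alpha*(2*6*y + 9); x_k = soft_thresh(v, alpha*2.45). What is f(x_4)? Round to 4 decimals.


FISTA on f(x) = 6*x^2 + 9*x + 2.45*|x|
L = 12, alpha = 0.0309
Iteration 1: beta = 0.0, y = -3.6928 + 0.0*(-3.6928 + 3.6928) = -3.6928
  grad(y) = -35.3136, v = y - alpha*grad = -2.6016
  prox(v) = soft_thresh(-2.6016, 0.0757) = -2.5259
Iteration 2: beta = 0.3333, y = -2.5259 + 0.3333*(-2.5259 + 3.6928) = -2.1369
  grad(y) = -16.6433, v = y - alpha*grad = -1.6227
  prox(v) = soft_thresh(-1.6227, 0.0757) = -1.547
Iteration 3: beta = 0.5, y = -1.547 + 0.5*(-1.547 + 2.5259) = -1.0575
  grad(y) = -3.6898, v = y - alpha*grad = -0.9435
  prox(v) = soft_thresh(-0.9435, 0.0757) = -0.8678
Iteration 4: beta = 0.6, y = -0.8678 + 0.6*(-0.8678 + 1.547) = -0.4602
  grad(y) = 3.477, v = y - alpha*grad = -0.5677
  prox(v) = soft_thresh(-0.5677, 0.0757) = -0.492
f(x_4) = 6*(-0.492)^2 + 9*(-0.492) + 2.45*|-0.492| = -1.7702


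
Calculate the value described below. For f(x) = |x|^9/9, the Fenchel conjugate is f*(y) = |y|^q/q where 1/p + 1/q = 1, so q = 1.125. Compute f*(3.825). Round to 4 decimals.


The conjugate exponent q satisfies 1/p + 1/q = 1.
p = 9, so q = 9/(9 - 1) = 1.125
|y|^q = 3.825^1.125 = 4.5234
f*(3.825) = 4.5234 / 1.125 = 4.0208


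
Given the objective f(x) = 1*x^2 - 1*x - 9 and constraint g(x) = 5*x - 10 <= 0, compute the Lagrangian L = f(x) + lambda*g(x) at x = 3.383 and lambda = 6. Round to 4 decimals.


Step 1: Evaluate f(x).
f(3.383) = 1*3.383^2 - 1*3.383 - 9 = -0.9383
Step 2: Evaluate g(x).
g(3.383) = 5*3.383 - 10 = 6.915
Step 3: Compute Lagrangian.
L = -0.9383 + 6*6.915 = 40.5517


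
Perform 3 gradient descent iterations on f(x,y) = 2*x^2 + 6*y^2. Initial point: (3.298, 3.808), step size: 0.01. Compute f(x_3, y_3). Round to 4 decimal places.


Gradient descent on f(x,y) = 2*x^2 + 6*y^2.
Starting point: (3.298, 3.808), alpha = 0.01
Step 1: grad_x = 2*2*3.298 = 13.192, grad_y = 2*6*3.808 = 45.696
  x_1 = 3.298 - 0.01*13.192 = 3.1661
  y_1 = 3.808 - 0.01*45.696 = 3.351
Step 2: grad_x = 2*2*3.1661 = 12.6643, grad_y = 2*6*3.351 = 40.2125
  x_2 = 3.1661 - 0.01*12.6643 = 3.0394
  y_2 = 3.351 - 0.01*40.2125 = 2.9489
Step 3: grad_x = 2*2*3.0394 = 12.1577, grad_y = 2*6*2.9489 = 35.387
  x_3 = 3.0394 - 0.01*12.1577 = 2.9179
  y_3 = 2.9489 - 0.01*35.387 = 2.595
f(2.9179, 2.595) = 2*2.9179^2 + 6*2.595^2 = 57.4334


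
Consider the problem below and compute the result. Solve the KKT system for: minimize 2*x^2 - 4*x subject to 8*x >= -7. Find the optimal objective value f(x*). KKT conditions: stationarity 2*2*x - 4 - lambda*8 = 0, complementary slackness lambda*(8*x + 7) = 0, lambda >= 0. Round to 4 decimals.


Step 1: Try lambda = 0 (constraint inactive).
Stationarity: 2*2*x - 4 = 0
x* = 4/(2*2) = 1.0
Check constraint: 8*1.0 = 8.0 >= -7 -- satisfied.
Step 2: Compute optimal value.
f(x*) = 2*1.0^2 - 4*1.0 = -2.0


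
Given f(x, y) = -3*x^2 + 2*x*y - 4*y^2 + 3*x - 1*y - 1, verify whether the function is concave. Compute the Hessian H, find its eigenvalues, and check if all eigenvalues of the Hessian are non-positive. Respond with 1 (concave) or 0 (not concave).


The Hessian of f(x,y) = -3*x^2 + 2*x*y - 4*y^2 + 3*x - 1*y - 1 is:
H = [[-6, 2], [2, -8]]
Trace = -6 - 8 = -14
Determinant = -6*-8 - (2)^2 = 44
Discriminant = (-14)^2 - 4*44 = 20.0
Eigenvalues: lambda_1 = -9.2361, lambda_2 = -4.7639
The function is concave.

1


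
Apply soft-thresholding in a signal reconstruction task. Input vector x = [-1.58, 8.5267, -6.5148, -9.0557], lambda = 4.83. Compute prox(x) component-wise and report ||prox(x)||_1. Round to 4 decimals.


Soft-thresholding with lambda = 4.83:
prox(-1.58) = sign(-1.58)*max(|-1.58| - 4.83, 0) = 0.0
prox(8.5267) = sign(8.5267)*max(|8.5267| - 4.83, 0) = 3.6967
prox(-6.5148) = sign(-6.5148)*max(|-6.5148| - 4.83, 0) = -1.6848
prox(-9.0557) = sign(-9.0557)*max(|-9.0557| - 4.83, 0) = -4.2257
prox(x) = [0.0, 3.6967, -1.6848, -4.2257]
||prox(x)||_1 = 0.0 + 3.6967 + 1.6848 + 4.2257 = 9.6072


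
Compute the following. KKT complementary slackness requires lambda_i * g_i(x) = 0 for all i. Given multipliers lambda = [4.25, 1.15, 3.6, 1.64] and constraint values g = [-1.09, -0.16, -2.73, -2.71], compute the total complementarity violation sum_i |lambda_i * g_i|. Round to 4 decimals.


KKT complementary slackness check:
lambda_1 * g_1 = 4.25 * -1.09 = -4.6325
lambda_2 * g_2 = 1.15 * -0.16 = -0.184
lambda_3 * g_3 = 3.6 * -2.73 = -9.828
lambda_4 * g_4 = 1.64 * -2.71 = -4.4444
Total violation = 4.6325 + 0.184 + 9.828 + 4.4444 = 19.0889


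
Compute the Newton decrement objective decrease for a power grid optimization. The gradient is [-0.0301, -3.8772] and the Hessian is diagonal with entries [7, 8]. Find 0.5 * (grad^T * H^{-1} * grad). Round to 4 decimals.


Step 1: H is diagonal, so H^(-1) * g = [-0.0043, -0.4847].
Step 2: g^T H^(-1) g = sum_i g_i^2 / H_ii
  = (-0.0301)^2/7 + (-3.8772)^2/8
  = 0.0001 + 1.8791 = 1.8792
Step 3: Objective decrease = 0.5 * g^T H^(-1) g = 0.9396


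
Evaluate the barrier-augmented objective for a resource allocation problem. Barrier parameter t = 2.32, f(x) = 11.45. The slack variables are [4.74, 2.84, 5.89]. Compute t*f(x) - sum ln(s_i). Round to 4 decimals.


Step 1: Compute log-barrier.
ln values: [1.556, 1.0438, 1.7733]
phi = -(1.556 + 1.0438 + 1.7733) = -4.3731
Step 2: Compute augmented objective.
t*f(x) = 2.32*11.45 = 26.564
Total = 26.564 - 4.3731 = 22.1909


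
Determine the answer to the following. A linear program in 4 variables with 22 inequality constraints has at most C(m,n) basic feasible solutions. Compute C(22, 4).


Each vertex corresponds to some choice of n active constraints out of m, so the number of vertices is at most C(m, n) = m! / (n!(m-n)!).
m = 22, n = 4
Numerator: 22 * 21 * 20 * 19
Denominator: 4! = 24
C(22, 4) = 7315


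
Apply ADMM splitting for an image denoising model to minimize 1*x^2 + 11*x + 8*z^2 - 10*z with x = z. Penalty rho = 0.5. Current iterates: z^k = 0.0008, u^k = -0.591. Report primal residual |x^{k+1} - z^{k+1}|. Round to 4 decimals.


ADMM iteration with rho = 0.5, z^k = 0.0008, u^k = -0.591
Step 1: x-update.
Minimize 1*x^2 + 11*x + (0.5/2)*(x - 0.0008 - 0.591)^2
FOC: (2*1 + 0.5)*x = -11 + 0.5*(0.0008 + 0.591)
x^{k+1} = -4.2816
Step 2: z-update.
Minimize 8*z^2 - 10*z + (0.5/2)*(-4.2816 - z - 0.591)^2
FOC: (2*8 + 0.5)*z = 10 + 0.5*(-4.2816 - 0.591)
z^{k+1} = 0.4584
Step 3: u-update.
u^{k+1} = -0.591 - 4.2816 - 0.4584 = -5.331
Step 4: Primal residual = |-4.2816 - 0.4584| = 4.74


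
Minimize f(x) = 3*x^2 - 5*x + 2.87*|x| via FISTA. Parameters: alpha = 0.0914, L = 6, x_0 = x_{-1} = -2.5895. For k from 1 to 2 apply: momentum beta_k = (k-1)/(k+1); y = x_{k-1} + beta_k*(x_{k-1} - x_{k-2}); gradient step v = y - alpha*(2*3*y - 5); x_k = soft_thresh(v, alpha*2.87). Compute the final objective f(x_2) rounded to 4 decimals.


FISTA on f(x) = 3*x^2 - 5*x + 2.87*|x|
L = 6, alpha = 0.0914
Iteration 1: beta = 0.0, y = -2.5895 + 0.0*(-2.5895 + 2.5895) = -2.5895
  grad(y) = -20.537, v = y - alpha*grad = -0.7124
  prox(v) = soft_thresh(-0.7124, 0.2623) = -0.4501
Iteration 2: beta = 0.3333, y = -0.4501 + 0.3333*(-0.4501 + 2.5895) = 0.263
  grad(y) = -3.4218, v = y - alpha*grad = 0.5758
  prox(v) = soft_thresh(0.5758, 0.2623) = 0.3135
f(x_2) = 3*0.3135^2 - 5*0.3135 + 2.87*|0.3135| = -0.3729


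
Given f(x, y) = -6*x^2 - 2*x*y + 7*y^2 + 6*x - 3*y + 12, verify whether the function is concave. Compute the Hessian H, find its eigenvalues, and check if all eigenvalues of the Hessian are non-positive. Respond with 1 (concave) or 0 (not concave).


The Hessian of f(x,y) = -6*x^2 - 2*x*y + 7*y^2 + 6*x - 3*y + 12 is:
H = [[-12, -2], [-2, 14]]
Trace = -12 + 14 = 2
Determinant = -12*14 - (-2)^2 = -172
Discriminant = (2)^2 - 4*-172 = 692.0
Eigenvalues: lambda_1 = -12.1529, lambda_2 = 14.1529
The function is not concave.

0


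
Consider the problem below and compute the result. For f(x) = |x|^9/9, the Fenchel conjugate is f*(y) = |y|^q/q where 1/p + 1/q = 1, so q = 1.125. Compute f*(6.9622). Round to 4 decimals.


The conjugate exponent q satisfies 1/p + 1/q = 1.
p = 9, so q = 9/(9 - 1) = 1.125
|y|^q = 6.9622^1.125 = 8.8734
f*(6.9622) = 8.8734 / 1.125 = 7.8875


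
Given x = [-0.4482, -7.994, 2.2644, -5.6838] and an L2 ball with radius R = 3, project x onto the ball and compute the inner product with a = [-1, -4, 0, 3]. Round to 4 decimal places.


Step 1: Compute ||x|| (intermediates to 6 decimals).
||x|| = sqrt((-0.4482)^2 + (-7.994)^2 + 2.2644^2 + (-5.6838)^2) = 10.076607
Step 2: Project.
Since ||x|| > R, scale = R/||x|| = 3/10.076607 = 0.297719, proj(x) = scale * x
proj(x) = [-0.133438, -2.379966, 0.674155, -1.692175]
Step 3: Dot product.
a^T * proj(x) = -1*(-0.133438) - 4*(-2.379966) + 0*0.674155 + 3*(-1.692175) = 4.5768


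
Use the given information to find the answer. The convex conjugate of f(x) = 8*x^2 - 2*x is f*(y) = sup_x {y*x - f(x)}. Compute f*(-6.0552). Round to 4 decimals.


f*(y) = sup_x {y*x - a*x^2 - b*x} = sup_x {(y-b)*x - a*x^2}
FOC: (y - b) - 2a*x = 0 => x* = (y - b)/(2a)
x* = (-6.0552 + 2)/(2*8) = -0.2535
f*(-6.0552) = (y-b)^2/(4a) = (-6.0552 + 2)^2/(4*8)
= 16.4446/32 = 0.5139


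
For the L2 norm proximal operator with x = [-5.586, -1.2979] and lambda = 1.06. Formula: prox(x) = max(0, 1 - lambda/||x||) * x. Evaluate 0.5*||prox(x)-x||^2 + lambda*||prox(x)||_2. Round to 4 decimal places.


Step 1: Compute ||x||.
||x|| = 5.7348
Step 2: Compute scaling factor.
scale = max(0, 1 - 1.06/5.7348) = 0.8152
Step 3: prox(x) = [-4.5535, -1.058]
||prox(x)|| = 4.6748
Step 4: Proximal objective.
0.5*||prox-x||^2 = 0.5618
lambda*||prox|| = 4.9553
Total = 5.5171


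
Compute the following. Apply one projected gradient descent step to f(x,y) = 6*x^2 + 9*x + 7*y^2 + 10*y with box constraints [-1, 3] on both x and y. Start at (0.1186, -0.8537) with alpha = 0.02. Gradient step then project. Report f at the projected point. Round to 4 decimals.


Step 1: Compute gradient at (0.1186, -0.8537).
grad_x = 2*6*0.1186 + 9 = 10.4232
grad_y = 2*7*-0.8537 + 10 = -1.9518
Step 2: Gradient step.
x_raw = 0.1186 - 0.02*10.4232 = -0.0899
y_raw = -0.8537 - 0.02*-1.9518 = -0.8147
Step 3: Project onto [-1, 3].
x_proj = clip(-0.0899) = -0.0899
y_proj = clip(-0.8147) = -0.8147
Step 4: Evaluate f.
f(-0.0899, -0.8147) = -4.2612


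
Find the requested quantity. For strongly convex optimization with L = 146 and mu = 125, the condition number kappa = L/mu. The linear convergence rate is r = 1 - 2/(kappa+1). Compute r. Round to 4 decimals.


Step 1: Compute the condition number.
kappa = L/mu = 146/125 = 1.168
Step 2: Compute the convergence rate.
r = 1 - 2/(kappa + 1) = 1 - 2*mu/(L + mu) = (L - mu)/(L + mu) = 21/271 = 0.0775


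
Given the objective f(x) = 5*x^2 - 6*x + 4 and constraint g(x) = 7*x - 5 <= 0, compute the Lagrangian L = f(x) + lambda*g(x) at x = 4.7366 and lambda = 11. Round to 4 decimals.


Step 1: Evaluate f(x).
f(4.7366) = 5*4.7366^2 - 6*4.7366 + 4 = 87.7573
Step 2: Evaluate g(x).
g(4.7366) = 7*4.7366 - 5 = 28.1562
Step 3: Compute Lagrangian.
L = 87.7573 + 11*28.1562 = 397.4755


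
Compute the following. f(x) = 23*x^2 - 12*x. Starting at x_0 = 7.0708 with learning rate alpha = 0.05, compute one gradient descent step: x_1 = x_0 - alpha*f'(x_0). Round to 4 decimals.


We compute the gradient at x_0 and apply the update.
f'(x) = 46*x - 12
f'(7.0708) = 46*7.0708 - 12 = 313.2568
x_1 = 7.0708 - 0.05*313.2568 = -8.592


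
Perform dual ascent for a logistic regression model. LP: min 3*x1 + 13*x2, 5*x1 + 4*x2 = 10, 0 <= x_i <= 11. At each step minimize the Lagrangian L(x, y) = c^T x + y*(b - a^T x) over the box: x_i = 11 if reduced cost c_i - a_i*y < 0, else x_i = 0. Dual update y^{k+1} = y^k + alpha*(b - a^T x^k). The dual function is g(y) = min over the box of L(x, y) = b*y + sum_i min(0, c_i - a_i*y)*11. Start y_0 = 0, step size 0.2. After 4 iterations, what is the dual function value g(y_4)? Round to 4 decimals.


Dual ascent for LP: min 3*x1 + 13*x2, 5*x1 + 4*x2 = 10, 0 <= x_i <= 11
Step 1: y^k = 0.0, reduced costs: (3.0, 13.0)
  x^k = (0.0, 0.0), subgradient = b - a^T x = 10.0
  y^{k+1} = 0.0 + 0.2*10.0 = 2.0
Step 2: y^k = 2.0, reduced costs: (-7.0, 5.0)
  x^k = (11.0, 0.0), subgradient = b - a^T x = -45.0
  y^{k+1} = 2.0 + 0.2*-45.0 = -7.0
Step 3: y^k = -7.0, reduced costs: (38.0, 41.0)
  x^k = (0.0, 0.0), subgradient = b - a^T x = 10.0
  y^{k+1} = -7.0 + 0.2*10.0 = -5.0
Step 4: y^k = -5.0, reduced costs: (28.0, 33.0)
  x^k = (0.0, 0.0), subgradient = b - a^T x = 10.0
  y^{k+1} = -5.0 + 0.2*10.0 = -3.0
Dual objective at y_4 = -3.0: reduced costs (18.0, 25.0), box minimizer x = (0.0, 0.0)
g(y_4) = b*y + (c1 - a1*y)*x1 + (c2 - a2*y)*x2 = 10*(-3.0) + 18.0*0.0 + 25.0*0.0 = -30.0 + 0.0 + 0.0 = -30.0


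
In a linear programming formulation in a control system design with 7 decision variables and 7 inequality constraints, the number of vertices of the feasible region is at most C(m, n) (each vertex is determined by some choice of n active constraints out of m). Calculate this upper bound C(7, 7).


Each vertex corresponds to some choice of n active constraints out of m, so the number of vertices is at most C(m, n) = m! / (n!(m-n)!).
m = 7, n = 7
Numerator: 7 * 6 * 5 * 4 * 3 * 2 * 1
Denominator: 7! = 5040
C(7, 7) = 1
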